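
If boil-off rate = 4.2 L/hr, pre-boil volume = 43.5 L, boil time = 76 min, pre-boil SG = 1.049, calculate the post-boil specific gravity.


V_post = V_pre − rate·(t/60);  SG_post = 1 + (SG_pre−1)·V_pre/V_post
V_post = 43.5 − 4.2·(76/60) = 38.1800
SG_post = 1 + (1.049 − 1)·43.5/38.1800

1.0558


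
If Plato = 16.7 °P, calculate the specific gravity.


SG = 259/(259 − P)
SG = 259/(259 − 16.7)

1.0689


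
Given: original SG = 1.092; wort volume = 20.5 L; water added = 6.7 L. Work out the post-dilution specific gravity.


SG_new = 1 + (SG_old − 1)·V_old/(V_old + V_water)
pts = (1.092 − 1)·1000·20.5/(20.5 + 6.7) = 69.3382
SG_new = 1 + 69.3382/1000

1.0693


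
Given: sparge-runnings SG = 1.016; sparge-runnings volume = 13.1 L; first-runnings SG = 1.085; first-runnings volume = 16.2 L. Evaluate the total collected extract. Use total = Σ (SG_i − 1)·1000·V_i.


first = (1.085 − 1)·1000·16.2 = 1377.0000
sparge = (1.016 − 1)·1000·13.1 = 209.6000
total = 1377.0000 + 209.6000

1586.6000 gravity·L


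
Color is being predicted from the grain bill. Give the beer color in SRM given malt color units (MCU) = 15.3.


SRM = 1.4922 · MCU^0.6859
SRM = 1.4922 · 15.3^0.6859

9.6919 SRM


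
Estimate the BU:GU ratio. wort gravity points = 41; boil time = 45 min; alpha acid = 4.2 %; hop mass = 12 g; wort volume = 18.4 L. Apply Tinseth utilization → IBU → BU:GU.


U = 1.65·0.000125^(GP/1000)·(1−e^(−0.04t))/4.15;  IBU = (α/100)·m·U·1000/V;  BU:GU = IBU/GP
U = 1.65·0.000125^(41/1000)·(1−e^(−0.04·45))/4.15 = 0.2296
IBU = (4.2/100)·12·0.2296·1000/18.4 = 6.2886
BU:GU = 6.2886/41

0.1534


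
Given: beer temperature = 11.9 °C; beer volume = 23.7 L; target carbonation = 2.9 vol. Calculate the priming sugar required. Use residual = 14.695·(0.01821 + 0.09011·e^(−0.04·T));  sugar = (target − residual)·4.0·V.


residual = 14.695·(0.01821 + 0.09011·e^(−0.04·11.9)) = 1.0903
sugar = (2.9 − 1.0903)·4.0·23.7

171.5641 g


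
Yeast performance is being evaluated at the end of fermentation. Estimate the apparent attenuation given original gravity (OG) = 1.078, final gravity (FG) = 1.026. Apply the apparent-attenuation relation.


AA = (OG − FG)/(OG − 1) · 100
AA = (1.078 − 1.026)/(1.078 − 1) · 100

66.6667 %


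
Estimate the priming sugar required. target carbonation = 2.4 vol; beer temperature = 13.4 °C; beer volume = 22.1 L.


residual = 14.695·(0.01821 + 0.09011·e^(−0.04·T));  sugar = (target − residual)·4.0·V
residual = 14.695·(0.01821 + 0.09011·e^(−0.04·13.4)) = 1.0423
sugar = (2.4 − 1.0423)·4.0·22.1

120.0168 g


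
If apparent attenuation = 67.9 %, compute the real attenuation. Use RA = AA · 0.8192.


RA = 67.9 · 0.8192

55.6237 %


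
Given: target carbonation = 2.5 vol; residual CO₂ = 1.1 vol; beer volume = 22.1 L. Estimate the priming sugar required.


sugar = (target − residual)·4.0·V
sugar = (2.5 − 1.1)·4.0·22.1

123.7600 g


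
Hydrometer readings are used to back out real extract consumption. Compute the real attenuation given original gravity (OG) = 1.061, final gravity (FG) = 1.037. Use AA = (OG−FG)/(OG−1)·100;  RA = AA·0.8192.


AA = (1.061 − 1.037)/(1.061 − 1)·100 = 39.3443
RA = 39.3443·0.8192

32.2308 %


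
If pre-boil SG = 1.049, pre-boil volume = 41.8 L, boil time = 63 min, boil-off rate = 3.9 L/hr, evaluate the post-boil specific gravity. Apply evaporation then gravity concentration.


V_post = V_pre − rate·(t/60);  SG_post = 1 + (SG_pre−1)·V_pre/V_post
V_post = 41.8 − 3.9·(63/60) = 37.7050
SG_post = 1 + (1.049 − 1)·41.8/37.7050

1.0543


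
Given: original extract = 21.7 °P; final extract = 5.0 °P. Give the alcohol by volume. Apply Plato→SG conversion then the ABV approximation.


SG = 259/(259 − P);  ABV = (OG − FG)·131.25
OG = 259/(259 − 21.7) = 1.0914
FG = 259/(259 − 5.0) = 1.0197
ABV = (1.0914 − 1.0197)·131.25

9.4186 % ABV


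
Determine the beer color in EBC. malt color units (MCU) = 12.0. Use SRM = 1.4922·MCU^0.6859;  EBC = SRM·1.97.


SRM = 1.4922·12.0^0.6859 = 8.2042
EBC = 8.2042·1.97

16.1623 EBC


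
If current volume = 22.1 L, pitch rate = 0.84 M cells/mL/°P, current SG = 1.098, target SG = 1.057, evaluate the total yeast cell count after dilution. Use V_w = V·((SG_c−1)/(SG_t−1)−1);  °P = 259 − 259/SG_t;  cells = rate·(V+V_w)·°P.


V_w = 22.1·((1.098−1)/(1.057−1)−1) = 15.8965
V_final = 22.1 + 15.8965 = 37.9965
°P = 259 − 259/1.057 = 13.9669
cells = 0.84·37.9965·13.9669

445.7819 billion cells


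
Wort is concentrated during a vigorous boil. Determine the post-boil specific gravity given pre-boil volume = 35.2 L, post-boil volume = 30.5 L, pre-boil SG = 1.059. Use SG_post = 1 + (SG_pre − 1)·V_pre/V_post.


pts_pre = (1.059 − 1)·1000 = 59.0000
pts_post = 59.0000·35.2/30.5 = 68.0918
SG_post = 1 + 68.0918/1000

1.0681


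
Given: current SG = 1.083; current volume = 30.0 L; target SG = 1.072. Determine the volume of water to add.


V_water = V·((SG_curr − 1)/(SG_target − 1) − 1)
V_water = 30.0·((1.083 − 1)/(1.072 − 1) − 1)

4.5833 L


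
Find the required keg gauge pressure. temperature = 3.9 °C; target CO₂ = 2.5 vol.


psi = vols/(0.01821 + 0.09011·e^(−0.04·T)) − 14.695
psi = 2.5/(0.01821 + 0.09011·e^(−0.04·3.9)) − 14.695

11.5367 psi


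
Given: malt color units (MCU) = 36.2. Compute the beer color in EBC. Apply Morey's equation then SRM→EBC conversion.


SRM = 1.4922·MCU^0.6859;  EBC = SRM·1.97
SRM = 1.4922·36.2^0.6859 = 17.4963
EBC = 17.4963·1.97

34.4676 EBC


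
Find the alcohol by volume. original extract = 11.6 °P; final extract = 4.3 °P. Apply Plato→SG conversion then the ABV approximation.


SG = 259/(259 − P);  ABV = (OG − FG)·131.25
OG = 259/(259 − 11.6) = 1.0469
FG = 259/(259 − 4.3) = 1.0169
ABV = (1.0469 − 1.0169)·131.25

3.9382 % ABV


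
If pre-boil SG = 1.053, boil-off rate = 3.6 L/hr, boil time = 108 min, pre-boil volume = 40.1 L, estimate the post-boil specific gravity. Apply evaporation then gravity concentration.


V_post = V_pre − rate·(t/60);  SG_post = 1 + (SG_pre−1)·V_pre/V_post
V_post = 40.1 − 3.6·(108/60) = 33.6200
SG_post = 1 + (1.053 − 1)·40.1/33.6200

1.0632


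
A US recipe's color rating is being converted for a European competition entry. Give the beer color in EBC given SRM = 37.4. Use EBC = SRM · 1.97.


EBC = 37.4 · 1.97

73.6780 EBC


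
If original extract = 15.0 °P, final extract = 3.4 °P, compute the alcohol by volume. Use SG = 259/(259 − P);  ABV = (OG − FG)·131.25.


OG = 259/(259 − 15.0) = 1.0615
FG = 259/(259 − 3.4) = 1.0133
ABV = (1.0615 − 1.0133)·131.25

6.3228 % ABV


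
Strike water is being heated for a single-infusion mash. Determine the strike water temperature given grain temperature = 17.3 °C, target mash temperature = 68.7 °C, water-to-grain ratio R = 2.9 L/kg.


T_strike = (0.41/R)·(T_mash − T_grain) + T_mash
T_strike = (0.41/2.9)·(68.7 − 17.3) + 68.7

75.9669 °C


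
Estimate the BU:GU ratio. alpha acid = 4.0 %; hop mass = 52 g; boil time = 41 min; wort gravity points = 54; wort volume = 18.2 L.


U = 1.65·0.000125^(GP/1000)·(1−e^(−0.04t))/4.15;  IBU = (α/100)·m·U·1000/V;  BU:GU = IBU/GP
U = 1.65·0.000125^(54/1000)·(1−e^(−0.04·41))/4.15 = 0.1972
IBU = (4.0/100)·52·0.1972·1000/18.2 = 22.5427
BU:GU = 22.5427/54

0.4175


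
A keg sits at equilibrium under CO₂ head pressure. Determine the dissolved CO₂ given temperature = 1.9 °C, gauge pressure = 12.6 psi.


vols = (P + 14.695)·(0.01821 + 0.09011·e^(−0.04·T))
vols = (12.6 + 14.695)·(0.01821 + 0.09011·e^(−0.04·1.9))

2.7766 volumes


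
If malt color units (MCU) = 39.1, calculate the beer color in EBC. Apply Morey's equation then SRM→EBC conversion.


SRM = 1.4922·MCU^0.6859;  EBC = SRM·1.97
SRM = 1.4922·39.1^0.6859 = 18.4460
EBC = 18.4460·1.97

36.3385 EBC


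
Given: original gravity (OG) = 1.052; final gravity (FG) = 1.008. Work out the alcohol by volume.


ABV = (OG − FG) · 131.25
ABV = (1.052 − 1.008) · 131.25

5.7750 % ABV


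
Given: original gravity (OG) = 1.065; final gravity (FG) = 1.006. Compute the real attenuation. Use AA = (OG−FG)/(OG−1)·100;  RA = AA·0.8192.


AA = (1.065 − 1.006)/(1.065 − 1)·100 = 90.7692
RA = 90.7692·0.8192

74.3582 %


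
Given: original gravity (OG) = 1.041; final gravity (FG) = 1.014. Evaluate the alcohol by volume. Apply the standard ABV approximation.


ABV = (OG − FG) · 131.25
ABV = (1.041 − 1.014) · 131.25

3.5437 % ABV


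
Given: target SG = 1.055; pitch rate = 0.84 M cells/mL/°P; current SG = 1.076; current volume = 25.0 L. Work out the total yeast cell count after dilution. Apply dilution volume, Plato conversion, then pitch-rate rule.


V_w = V·((SG_c−1)/(SG_t−1)−1);  °P = 259 − 259/SG_t;  cells = rate·(V+V_w)·°P
V_w = 25.0·((1.076−1)/(1.055−1)−1) = 9.5455
V_final = 25.0 + 9.5455 = 34.5455
°P = 259 − 259/1.055 = 13.5024
cells = 0.84·34.5455·13.5024

391.8142 billion cells


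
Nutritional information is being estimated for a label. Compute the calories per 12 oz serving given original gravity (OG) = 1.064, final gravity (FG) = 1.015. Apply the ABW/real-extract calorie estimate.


ABW = (OG−FG)·131.25·0.79/FG;  °P = 259 − 259/SG (for OG→OE and FG→AE);  RE = 0.1808·OE + 0.8192·AE;  Cal = (6.9·ABW + 4·(RE−0.1))·FG·3.55
ABW = (1.064 − 1.015)·131.25·0.79/1.015 = 5.0056
OE = 259 − 259/1.064 = 15.5789 °P
AE = 259 − 259/1.015 = 3.8276 °P
RE = 0.1808·15.5789 + 0.8192·3.8276 = 5.9522 °P
Cal = (6.9·5.0056 + 4·(5.9522−0.1))·1.015·3.55

208.7997 kcal


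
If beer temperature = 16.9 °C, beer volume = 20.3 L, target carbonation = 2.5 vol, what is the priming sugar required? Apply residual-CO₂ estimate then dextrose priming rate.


residual = 14.695·(0.01821 + 0.09011·e^(−0.04·T));  sugar = (target − residual)·4.0·V
residual = 14.695·(0.01821 + 0.09011·e^(−0.04·16.9)) = 0.9411
sugar = (2.5 − 0.9411)·4.0·20.3

126.5802 g


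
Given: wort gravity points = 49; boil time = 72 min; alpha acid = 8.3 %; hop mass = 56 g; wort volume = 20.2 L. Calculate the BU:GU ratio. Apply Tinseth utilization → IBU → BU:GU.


U = 1.65·0.000125^(GP/1000)·(1−e^(−0.04t))/4.15;  IBU = (α/100)·m·U·1000/V;  BU:GU = IBU/GP
U = 1.65·0.000125^(49/1000)·(1−e^(−0.04·72))/4.15 = 0.2416
IBU = (8.3/100)·56·0.2416·1000/20.2 = 55.5916
BU:GU = 55.5916/49

1.1345


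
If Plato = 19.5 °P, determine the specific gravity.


SG = 259/(259 − P)
SG = 259/(259 − 19.5)

1.0814


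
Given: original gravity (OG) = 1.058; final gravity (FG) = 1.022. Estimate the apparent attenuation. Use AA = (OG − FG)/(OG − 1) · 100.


AA = (1.058 − 1.022)/(1.058 − 1) · 100

62.0690 %


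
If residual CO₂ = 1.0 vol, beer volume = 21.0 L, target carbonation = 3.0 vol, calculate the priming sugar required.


sugar = (target − residual)·4.0·V
sugar = (3.0 − 1.0)·4.0·21.0

168.0000 g


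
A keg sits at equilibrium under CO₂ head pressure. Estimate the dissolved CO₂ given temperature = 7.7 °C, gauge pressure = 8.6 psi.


vols = (P + 14.695)·(0.01821 + 0.09011·e^(−0.04·T))
vols = (8.6 + 14.695)·(0.01821 + 0.09011·e^(−0.04·7.7))

1.9669 volumes


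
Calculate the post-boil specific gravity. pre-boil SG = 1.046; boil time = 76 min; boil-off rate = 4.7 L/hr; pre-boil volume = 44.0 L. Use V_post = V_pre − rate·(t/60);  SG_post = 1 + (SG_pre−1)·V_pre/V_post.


V_post = 44.0 − 4.7·(76/60) = 38.0467
SG_post = 1 + (1.046 − 1)·44.0/38.0467

1.0532


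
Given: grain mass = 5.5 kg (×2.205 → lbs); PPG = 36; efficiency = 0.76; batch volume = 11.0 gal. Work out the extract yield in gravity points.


points = lbs × PPG × eff / vol
lbs = 5.5 × 2.205 = 12.1275
points = 12.1275 × 36 × 0.76 / 11.0

30.1644 points


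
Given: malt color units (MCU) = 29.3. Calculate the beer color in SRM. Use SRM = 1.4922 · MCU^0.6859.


SRM = 1.4922 · 29.3^0.6859

15.1339 SRM


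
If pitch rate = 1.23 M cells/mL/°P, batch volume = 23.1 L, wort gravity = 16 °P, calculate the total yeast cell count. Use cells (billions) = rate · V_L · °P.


cells = 1.23 · 23.1 · 16

454.6080 billion cells


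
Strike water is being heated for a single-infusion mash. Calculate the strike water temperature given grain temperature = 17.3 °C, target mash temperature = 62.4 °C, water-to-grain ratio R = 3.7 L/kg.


T_strike = (0.41/R)·(T_mash − T_grain) + T_mash
T_strike = (0.41/3.7)·(62.4 − 17.3) + 62.4

67.3976 °C


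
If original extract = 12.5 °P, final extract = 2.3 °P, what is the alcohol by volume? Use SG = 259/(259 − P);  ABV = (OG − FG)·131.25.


OG = 259/(259 − 12.5) = 1.0507
FG = 259/(259 − 2.3) = 1.0090
ABV = (1.0507 − 1.0090)·131.25

5.4797 % ABV


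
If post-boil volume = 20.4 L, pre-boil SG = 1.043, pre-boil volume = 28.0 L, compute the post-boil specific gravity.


SG_post = 1 + (SG_pre − 1)·V_pre/V_post
pts_pre = (1.043 − 1)·1000 = 43.0000
pts_post = 43.0000·28.0/20.4 = 59.0196
SG_post = 1 + 59.0196/1000

1.0590


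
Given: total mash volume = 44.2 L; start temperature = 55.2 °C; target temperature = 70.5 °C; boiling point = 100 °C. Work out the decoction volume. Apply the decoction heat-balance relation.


V_dec = V_total·(T_target − T_start)/(T_boil − T_start)
V_dec = 44.2·(70.5 − 55.2)/(100 − 55.2)

15.0951 L


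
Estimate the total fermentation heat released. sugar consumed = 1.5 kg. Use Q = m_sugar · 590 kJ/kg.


Q = 1.5 · 590

885.0000 kJ


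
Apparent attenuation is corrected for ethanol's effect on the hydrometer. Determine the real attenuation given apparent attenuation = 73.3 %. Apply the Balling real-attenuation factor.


RA = AA · 0.8192
RA = 73.3 · 0.8192

60.0474 %


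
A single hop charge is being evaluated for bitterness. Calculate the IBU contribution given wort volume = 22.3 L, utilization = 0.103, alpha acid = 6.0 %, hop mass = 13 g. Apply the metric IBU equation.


IBU = (α/100)·mass·U·1000 / V
IBU = (6.0/100)·13·0.103·1000 / 22.3

3.6027 IBU


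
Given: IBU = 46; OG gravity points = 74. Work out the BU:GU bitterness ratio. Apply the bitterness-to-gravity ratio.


BU:GU = IBU / OG_points
BU:GU = 46 / 74

0.6216


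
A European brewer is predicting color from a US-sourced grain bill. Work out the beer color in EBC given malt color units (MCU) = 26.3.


SRM = 1.4922·MCU^0.6859;  EBC = SRM·1.97
SRM = 1.4922·26.3^0.6859 = 14.0532
EBC = 14.0532·1.97

27.6848 EBC


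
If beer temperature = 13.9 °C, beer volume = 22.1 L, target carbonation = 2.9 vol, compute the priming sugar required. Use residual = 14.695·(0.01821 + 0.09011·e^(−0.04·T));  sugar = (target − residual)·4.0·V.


residual = 14.695·(0.01821 + 0.09011·e^(−0.04·13.9)) = 1.0270
sugar = (2.9 − 1.0270)·4.0·22.1

165.5729 g


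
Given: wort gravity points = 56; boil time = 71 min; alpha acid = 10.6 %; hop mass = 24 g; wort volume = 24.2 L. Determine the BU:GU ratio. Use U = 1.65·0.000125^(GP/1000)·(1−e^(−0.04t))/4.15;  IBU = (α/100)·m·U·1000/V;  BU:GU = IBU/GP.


U = 1.65·0.000125^(56/1000)·(1−e^(−0.04·71))/4.15 = 0.2263
IBU = (10.6/100)·24·0.2263·1000/24.2 = 23.7914
BU:GU = 23.7914/56

0.4248


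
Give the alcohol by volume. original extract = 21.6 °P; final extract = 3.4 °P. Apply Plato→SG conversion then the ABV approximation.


SG = 259/(259 − P);  ABV = (OG − FG)·131.25
OG = 259/(259 − 21.6) = 1.0910
FG = 259/(259 − 3.4) = 1.0133
ABV = (1.0910 − 1.0133)·131.25

10.1960 % ABV


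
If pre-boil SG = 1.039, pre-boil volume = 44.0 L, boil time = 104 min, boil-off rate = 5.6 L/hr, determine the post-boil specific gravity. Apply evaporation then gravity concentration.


V_post = V_pre − rate·(t/60);  SG_post = 1 + (SG_pre−1)·V_pre/V_post
V_post = 44.0 − 5.6·(104/60) = 34.2933
SG_post = 1 + (1.039 − 1)·44.0/34.2933

1.0500


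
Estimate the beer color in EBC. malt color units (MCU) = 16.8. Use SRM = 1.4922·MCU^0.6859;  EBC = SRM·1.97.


SRM = 1.4922·16.8^0.6859 = 10.3340
EBC = 10.3340·1.97

20.3579 EBC


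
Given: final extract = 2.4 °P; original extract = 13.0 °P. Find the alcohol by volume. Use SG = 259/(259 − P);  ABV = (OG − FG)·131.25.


OG = 259/(259 − 13.0) = 1.0528
FG = 259/(259 − 2.4) = 1.0094
ABV = (1.0528 − 1.0094)·131.25

5.7084 % ABV


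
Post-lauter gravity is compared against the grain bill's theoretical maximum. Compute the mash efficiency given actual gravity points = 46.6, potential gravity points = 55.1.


efficiency = actual / potential × 100
efficiency = 46.6 / 55.1 × 100

84.5735 %


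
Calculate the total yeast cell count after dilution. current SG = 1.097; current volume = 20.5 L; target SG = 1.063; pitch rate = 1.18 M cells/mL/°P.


V_w = V·((SG_c−1)/(SG_t−1)−1);  °P = 259 − 259/SG_t;  cells = rate·(V+V_w)·°P
V_w = 20.5·((1.097−1)/(1.063−1)−1) = 11.0635
V_final = 20.5 + 11.0635 = 31.5635
°P = 259 − 259/1.063 = 15.3500
cells = 1.18·31.5635·15.3500

571.7078 billion cells


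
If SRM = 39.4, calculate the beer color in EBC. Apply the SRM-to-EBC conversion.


EBC = SRM · 1.97
EBC = 39.4 · 1.97

77.6180 EBC


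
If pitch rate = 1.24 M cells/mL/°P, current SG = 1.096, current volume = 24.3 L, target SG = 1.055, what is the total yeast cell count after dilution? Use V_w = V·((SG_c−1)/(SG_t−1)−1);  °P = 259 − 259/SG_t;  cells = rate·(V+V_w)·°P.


V_w = 24.3·((1.096−1)/(1.055−1)−1) = 18.1145
V_final = 24.3 + 18.1145 = 42.4145
°P = 259 − 259/1.055 = 13.5024
cells = 1.24·42.4145·13.5024

710.1441 billion cells


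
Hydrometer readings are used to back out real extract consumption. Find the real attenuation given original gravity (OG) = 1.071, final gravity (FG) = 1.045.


AA = (OG−FG)/(OG−1)·100;  RA = AA·0.8192
AA = (1.071 − 1.045)/(1.071 − 1)·100 = 36.6197
RA = 36.6197·0.8192

29.9989 %


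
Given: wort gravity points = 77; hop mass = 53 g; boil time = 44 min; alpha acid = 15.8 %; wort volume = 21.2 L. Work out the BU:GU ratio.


U = 1.65·0.000125^(GP/1000)·(1−e^(−0.04t))/4.15;  IBU = (α/100)·m·U·1000/V;  BU:GU = IBU/GP
U = 1.65·0.000125^(77/1000)·(1−e^(−0.04·44))/4.15 = 0.1648
IBU = (15.8/100)·53·0.1648·1000/21.2 = 65.0881
BU:GU = 65.0881/77

0.8453


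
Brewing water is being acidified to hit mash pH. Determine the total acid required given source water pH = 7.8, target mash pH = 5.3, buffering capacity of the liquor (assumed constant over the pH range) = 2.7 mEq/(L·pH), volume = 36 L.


acid = buffering capacity · (pH_source − pH_target) · V
acid = 2.7 · (7.8 − 5.3) · 36

243.0000 mEq


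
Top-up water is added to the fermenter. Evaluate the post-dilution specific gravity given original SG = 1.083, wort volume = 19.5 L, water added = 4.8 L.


SG_new = 1 + (SG_old − 1)·V_old/(V_old + V_water)
pts = (1.083 − 1)·1000·19.5/(19.5 + 4.8) = 66.6049
SG_new = 1 + 66.6049/1000

1.0666


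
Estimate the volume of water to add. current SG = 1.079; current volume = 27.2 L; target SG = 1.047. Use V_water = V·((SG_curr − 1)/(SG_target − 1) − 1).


V_water = 27.2·((1.079 − 1)/(1.047 − 1) − 1)

18.5191 L


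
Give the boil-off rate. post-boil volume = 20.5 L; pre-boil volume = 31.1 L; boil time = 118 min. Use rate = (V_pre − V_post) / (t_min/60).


rate = (31.1 − 20.5) / (118/60)

5.3898 L/hr


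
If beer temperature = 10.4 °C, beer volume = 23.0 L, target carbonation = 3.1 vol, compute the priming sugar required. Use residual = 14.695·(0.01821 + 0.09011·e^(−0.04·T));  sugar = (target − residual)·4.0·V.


residual = 14.695·(0.01821 + 0.09011·e^(−0.04·10.4)) = 1.1411
sugar = (3.1 − 1.1411)·4.0·23.0

180.2167 g


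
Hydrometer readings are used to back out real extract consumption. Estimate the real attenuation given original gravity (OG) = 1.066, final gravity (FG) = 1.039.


AA = (OG−FG)/(OG−1)·100;  RA = AA·0.8192
AA = (1.066 − 1.039)/(1.066 − 1)·100 = 40.9091
RA = 40.9091·0.8192

33.5127 %


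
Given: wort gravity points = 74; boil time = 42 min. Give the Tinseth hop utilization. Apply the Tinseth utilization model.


U = 1.65·0.000125^(GP/1000) · (1 − e^(−0.04·t))/4.15
bigness = 1.65·0.000125^(74/1000) = 0.8485
boil_factor = (1 − e^(−0.04·42))/4.15 = 0.1961
U = 0.8485 · 0.1961

0.1664


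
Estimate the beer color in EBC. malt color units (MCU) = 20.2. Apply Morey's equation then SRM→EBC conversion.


SRM = 1.4922·MCU^0.6859;  EBC = SRM·1.97
SRM = 1.4922·20.2^0.6859 = 11.7265
EBC = 11.7265·1.97

23.1012 EBC


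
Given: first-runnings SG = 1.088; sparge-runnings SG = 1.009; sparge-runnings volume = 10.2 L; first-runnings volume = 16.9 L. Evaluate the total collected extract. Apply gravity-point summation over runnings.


total = Σ (SG_i − 1)·1000·V_i
first = (1.088 − 1)·1000·16.9 = 1487.2000
sparge = (1.009 − 1)·1000·10.2 = 91.8000
total = 1487.2000 + 91.8000

1579.0000 gravity·L


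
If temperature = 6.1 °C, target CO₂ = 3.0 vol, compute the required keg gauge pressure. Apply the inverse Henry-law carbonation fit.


psi = vols/(0.01821 + 0.09011·e^(−0.04·T)) − 14.695
psi = 3.0/(0.01821 + 0.09011·e^(−0.04·6.1)) − 14.695

19.0850 psi


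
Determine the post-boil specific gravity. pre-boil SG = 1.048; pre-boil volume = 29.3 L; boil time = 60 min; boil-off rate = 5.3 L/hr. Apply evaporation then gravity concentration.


V_post = V_pre − rate·(t/60);  SG_post = 1 + (SG_pre−1)·V_pre/V_post
V_post = 29.3 − 5.3·(60/60) = 24.0000
SG_post = 1 + (1.048 − 1)·29.3/24.0000

1.0586


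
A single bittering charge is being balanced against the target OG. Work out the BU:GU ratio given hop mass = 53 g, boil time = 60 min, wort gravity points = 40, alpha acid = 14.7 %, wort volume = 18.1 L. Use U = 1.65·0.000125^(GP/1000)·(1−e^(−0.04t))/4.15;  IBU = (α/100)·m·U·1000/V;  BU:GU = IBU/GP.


U = 1.65·0.000125^(40/1000)·(1−e^(−0.04·60))/4.15 = 0.2524
IBU = (14.7/100)·53·0.2524·1000/18.1 = 108.6239
BU:GU = 108.6239/40

2.7156


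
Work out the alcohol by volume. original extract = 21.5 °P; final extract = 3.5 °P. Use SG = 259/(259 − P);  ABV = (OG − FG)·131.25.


OG = 259/(259 − 21.5) = 1.0905
FG = 259/(259 − 3.5) = 1.0137
ABV = (1.0905 − 1.0137)·131.25

10.0836 % ABV


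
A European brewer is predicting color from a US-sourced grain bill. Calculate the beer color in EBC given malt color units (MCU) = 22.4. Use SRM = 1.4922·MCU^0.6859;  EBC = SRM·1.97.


SRM = 1.4922·22.4^0.6859 = 12.5882
EBC = 12.5882·1.97

24.7987 EBC


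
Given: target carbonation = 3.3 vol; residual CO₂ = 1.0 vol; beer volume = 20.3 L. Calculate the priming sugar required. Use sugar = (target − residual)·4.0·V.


sugar = (3.3 − 1.0)·4.0·20.3

186.7600 g


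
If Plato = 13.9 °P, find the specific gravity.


SG = 259/(259 − P)
SG = 259/(259 − 13.9)

1.0567


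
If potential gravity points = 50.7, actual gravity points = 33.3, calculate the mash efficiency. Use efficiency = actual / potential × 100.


efficiency = 33.3 / 50.7 × 100

65.6805 %


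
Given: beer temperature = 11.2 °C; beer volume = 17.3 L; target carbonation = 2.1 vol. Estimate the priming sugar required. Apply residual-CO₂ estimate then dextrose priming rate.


residual = 14.695·(0.01821 + 0.09011·e^(−0.04·T));  sugar = (target − residual)·4.0·V
residual = 14.695·(0.01821 + 0.09011·e^(−0.04·11.2)) = 1.1136
sugar = (2.1 − 1.1136)·4.0·17.3

68.2580 g


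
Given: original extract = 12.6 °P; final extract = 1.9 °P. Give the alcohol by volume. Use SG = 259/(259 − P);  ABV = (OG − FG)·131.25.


OG = 259/(259 − 12.6) = 1.0511
FG = 259/(259 − 1.9) = 1.0074
ABV = (1.0511 − 1.0074)·131.25

5.7417 % ABV


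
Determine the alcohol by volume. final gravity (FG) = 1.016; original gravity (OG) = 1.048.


ABV = (OG − FG) · 131.25
ABV = (1.048 − 1.016) · 131.25

4.2000 % ABV


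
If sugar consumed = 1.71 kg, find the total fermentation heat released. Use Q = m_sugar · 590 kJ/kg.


Q = 1.71 · 590

1008.9000 kJ


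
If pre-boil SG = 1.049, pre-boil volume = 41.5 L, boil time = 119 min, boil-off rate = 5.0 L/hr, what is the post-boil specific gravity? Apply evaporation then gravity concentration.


V_post = V_pre − rate·(t/60);  SG_post = 1 + (SG_pre−1)·V_pre/V_post
V_post = 41.5 − 5.0·(119/60) = 31.5833
SG_post = 1 + (1.049 − 1)·41.5/31.5833

1.0644


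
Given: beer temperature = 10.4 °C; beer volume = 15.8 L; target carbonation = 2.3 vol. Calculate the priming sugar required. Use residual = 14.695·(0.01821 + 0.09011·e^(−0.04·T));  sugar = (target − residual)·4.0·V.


residual = 14.695·(0.01821 + 0.09011·e^(−0.04·10.4)) = 1.1411
sugar = (2.3 − 1.1411)·4.0·15.8

73.2411 g


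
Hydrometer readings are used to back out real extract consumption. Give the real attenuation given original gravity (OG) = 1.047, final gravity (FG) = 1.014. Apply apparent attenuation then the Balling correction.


AA = (OG−FG)/(OG−1)·100;  RA = AA·0.8192
AA = (1.047 − 1.014)/(1.047 − 1)·100 = 70.2128
RA = 70.2128·0.8192

57.5183 %


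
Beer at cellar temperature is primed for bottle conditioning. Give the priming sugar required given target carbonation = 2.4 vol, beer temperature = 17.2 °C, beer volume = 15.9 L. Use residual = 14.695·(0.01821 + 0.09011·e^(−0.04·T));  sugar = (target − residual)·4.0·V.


residual = 14.695·(0.01821 + 0.09011·e^(−0.04·17.2)) = 0.9331
sugar = (2.4 − 0.9331)·4.0·15.9

93.2951 g


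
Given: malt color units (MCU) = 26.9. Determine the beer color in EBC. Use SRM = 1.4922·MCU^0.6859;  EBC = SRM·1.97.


SRM = 1.4922·26.9^0.6859 = 14.2723
EBC = 14.2723·1.97

28.1164 EBC


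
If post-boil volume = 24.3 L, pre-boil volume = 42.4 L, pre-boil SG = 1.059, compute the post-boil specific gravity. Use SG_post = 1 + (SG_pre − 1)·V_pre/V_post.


pts_pre = (1.059 − 1)·1000 = 59.0000
pts_post = 59.0000·42.4/24.3 = 102.9465
SG_post = 1 + 102.9465/1000

1.1029


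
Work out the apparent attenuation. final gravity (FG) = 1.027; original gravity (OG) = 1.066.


AA = (OG − FG)/(OG − 1) · 100
AA = (1.066 − 1.027)/(1.066 − 1) · 100

59.0909 %


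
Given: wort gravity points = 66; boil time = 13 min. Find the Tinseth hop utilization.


U = 1.65·0.000125^(GP/1000) · (1 − e^(−0.04·t))/4.15
bigness = 1.65·0.000125^(66/1000) = 0.9118
boil_factor = (1 − e^(−0.04·13))/4.15 = 0.0977
U = 0.9118 · 0.0977

0.0891


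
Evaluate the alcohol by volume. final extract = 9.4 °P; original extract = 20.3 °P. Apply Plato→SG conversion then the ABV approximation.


SG = 259/(259 − P);  ABV = (OG − FG)·131.25
OG = 259/(259 − 20.3) = 1.0850
FG = 259/(259 − 9.4) = 1.0377
ABV = (1.0850 − 1.0377)·131.25

6.2191 % ABV


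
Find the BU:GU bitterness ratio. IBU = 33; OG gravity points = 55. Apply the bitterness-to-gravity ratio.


BU:GU = IBU / OG_points
BU:GU = 33 / 55

0.6000


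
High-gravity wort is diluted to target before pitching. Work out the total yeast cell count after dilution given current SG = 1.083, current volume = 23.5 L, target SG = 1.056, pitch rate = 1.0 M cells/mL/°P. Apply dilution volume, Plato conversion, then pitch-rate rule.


V_w = V·((SG_c−1)/(SG_t−1)−1);  °P = 259 − 259/SG_t;  cells = rate·(V+V_w)·°P
V_w = 23.5·((1.083−1)/(1.056−1)−1) = 11.3304
V_final = 23.5 + 11.3304 = 34.8304
°P = 259 − 259/1.056 = 13.7348
cells = 1.0·34.8304·13.7348

478.3897 billion cells


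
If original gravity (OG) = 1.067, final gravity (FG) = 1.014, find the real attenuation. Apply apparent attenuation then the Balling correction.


AA = (OG−FG)/(OG−1)·100;  RA = AA·0.8192
AA = (1.067 − 1.014)/(1.067 − 1)·100 = 79.1045
RA = 79.1045·0.8192

64.8024 %


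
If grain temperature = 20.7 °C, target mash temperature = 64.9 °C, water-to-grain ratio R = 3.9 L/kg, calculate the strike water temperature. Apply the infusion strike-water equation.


T_strike = (0.41/R)·(T_mash − T_grain) + T_mash
T_strike = (0.41/3.9)·(64.9 − 20.7) + 64.9

69.5467 °C


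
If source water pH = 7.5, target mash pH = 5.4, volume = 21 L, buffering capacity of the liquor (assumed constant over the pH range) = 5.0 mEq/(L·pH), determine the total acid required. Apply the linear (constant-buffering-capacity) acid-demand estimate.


acid = buffering capacity · (pH_source − pH_target) · V
acid = 5.0 · (7.5 − 5.4) · 21

220.5000 mEq


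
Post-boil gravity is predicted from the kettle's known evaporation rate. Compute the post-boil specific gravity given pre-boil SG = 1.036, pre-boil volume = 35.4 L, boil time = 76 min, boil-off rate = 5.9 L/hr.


V_post = V_pre − rate·(t/60);  SG_post = 1 + (SG_pre−1)·V_pre/V_post
V_post = 35.4 − 5.9·(76/60) = 27.9267
SG_post = 1 + (1.036 − 1)·35.4/27.9267

1.0456


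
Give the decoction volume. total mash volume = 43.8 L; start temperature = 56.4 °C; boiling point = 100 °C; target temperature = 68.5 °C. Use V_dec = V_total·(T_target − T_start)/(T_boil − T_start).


V_dec = 43.8·(68.5 − 56.4)/(100 − 56.4)

12.1555 L


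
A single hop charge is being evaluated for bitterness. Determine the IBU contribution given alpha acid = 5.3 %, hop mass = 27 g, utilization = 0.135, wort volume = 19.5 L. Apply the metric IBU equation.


IBU = (α/100)·mass·U·1000 / V
IBU = (5.3/100)·27·0.135·1000 / 19.5

9.9069 IBU


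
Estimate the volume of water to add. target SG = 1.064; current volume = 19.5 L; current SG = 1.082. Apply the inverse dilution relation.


V_water = V·((SG_curr − 1)/(SG_target − 1) − 1)
V_water = 19.5·((1.082 − 1)/(1.064 − 1) − 1)

5.4844 L


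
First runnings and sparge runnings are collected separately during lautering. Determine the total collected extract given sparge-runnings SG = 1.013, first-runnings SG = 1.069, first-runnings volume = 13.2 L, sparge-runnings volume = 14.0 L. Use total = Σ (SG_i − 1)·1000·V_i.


first = (1.069 − 1)·1000·13.2 = 910.8000
sparge = (1.013 − 1)·1000·14.0 = 182.0000
total = 910.8000 + 182.0000

1092.8000 gravity·L


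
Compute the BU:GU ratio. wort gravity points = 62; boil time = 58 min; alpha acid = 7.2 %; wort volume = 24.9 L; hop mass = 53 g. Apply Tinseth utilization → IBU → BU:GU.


U = 1.65·0.000125^(GP/1000)·(1−e^(−0.04t))/4.15;  IBU = (α/100)·m·U·1000/V;  BU:GU = IBU/GP
U = 1.65·0.000125^(62/1000)·(1−e^(−0.04·58))/4.15 = 0.2054
IBU = (7.2/100)·53·0.2054·1000/24.9 = 31.4723
BU:GU = 31.4723/62

0.5076


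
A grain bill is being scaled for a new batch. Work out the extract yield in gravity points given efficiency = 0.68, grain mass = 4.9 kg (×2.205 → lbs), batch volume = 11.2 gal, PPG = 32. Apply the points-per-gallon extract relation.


points = lbs × PPG × eff / vol
lbs = 4.9 × 2.205 = 10.8045
points = 10.8045 × 32 × 0.68 / 11.2

20.9916 points


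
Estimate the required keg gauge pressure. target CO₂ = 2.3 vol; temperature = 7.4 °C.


psi = vols/(0.01821 + 0.09011·e^(−0.04·T)) − 14.695
psi = 2.3/(0.01821 + 0.09011·e^(−0.04·7.4)) − 14.695

12.2900 psi


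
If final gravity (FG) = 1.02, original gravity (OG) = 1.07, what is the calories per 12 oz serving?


ABW = (OG−FG)·131.25·0.79/FG;  °P = 259 − 259/SG (for OG→OE and FG→AE);  RE = 0.1808·OE + 0.8192·AE;  Cal = (6.9·ABW + 4·(RE−0.1))·FG·3.55
ABW = (1.07 − 1.02)·131.25·0.79/1.02 = 5.0827
OE = 259 − 259/1.07 = 16.9439 °P
AE = 259 − 259/1.02 = 5.0784 °P
RE = 0.1808·16.9439 + 0.8192·5.0784 = 7.2237 °P
Cal = (6.9·5.0827 + 4·(7.2237−0.1))·1.02·3.55

230.1711 kcal


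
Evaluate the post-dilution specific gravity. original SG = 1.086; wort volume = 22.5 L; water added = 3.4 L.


SG_new = 1 + (SG_old − 1)·V_old/(V_old + V_water)
pts = (1.086 − 1)·1000·22.5/(22.5 + 3.4) = 74.7104
SG_new = 1 + 74.7104/1000

1.0747


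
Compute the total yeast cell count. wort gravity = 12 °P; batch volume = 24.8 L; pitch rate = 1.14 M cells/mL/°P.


cells (billions) = rate · V_L · °P
cells = 1.14 · 24.8 · 12

339.2640 billion cells


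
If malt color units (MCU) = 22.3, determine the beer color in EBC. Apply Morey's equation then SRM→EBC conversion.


SRM = 1.4922·MCU^0.6859;  EBC = SRM·1.97
SRM = 1.4922·22.3^0.6859 = 12.5496
EBC = 12.5496·1.97

24.7227 EBC


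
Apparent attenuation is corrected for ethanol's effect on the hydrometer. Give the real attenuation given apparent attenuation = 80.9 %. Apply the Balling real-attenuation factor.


RA = AA · 0.8192
RA = 80.9 · 0.8192

66.2733 %


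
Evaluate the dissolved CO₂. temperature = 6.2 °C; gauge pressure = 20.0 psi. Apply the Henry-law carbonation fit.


vols = (P + 14.695)·(0.01821 + 0.09011·e^(−0.04·T))
vols = (20.0 + 14.695)·(0.01821 + 0.09011·e^(−0.04·6.2))

3.0715 volumes


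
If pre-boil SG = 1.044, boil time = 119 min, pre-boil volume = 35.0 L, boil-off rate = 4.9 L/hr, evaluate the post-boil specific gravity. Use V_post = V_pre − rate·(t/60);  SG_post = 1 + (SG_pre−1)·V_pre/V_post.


V_post = 35.0 − 4.9·(119/60) = 25.2817
SG_post = 1 + (1.044 − 1)·35.0/25.2817

1.0609


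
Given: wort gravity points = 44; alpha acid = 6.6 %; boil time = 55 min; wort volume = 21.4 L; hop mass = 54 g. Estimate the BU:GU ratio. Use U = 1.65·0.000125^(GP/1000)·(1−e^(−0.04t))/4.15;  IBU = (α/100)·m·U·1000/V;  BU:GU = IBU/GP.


U = 1.65·0.000125^(44/1000)·(1−e^(−0.04·55))/4.15 = 0.2381
IBU = (6.6/100)·54·0.2381·1000/21.4 = 39.6480
BU:GU = 39.6480/44

0.9011


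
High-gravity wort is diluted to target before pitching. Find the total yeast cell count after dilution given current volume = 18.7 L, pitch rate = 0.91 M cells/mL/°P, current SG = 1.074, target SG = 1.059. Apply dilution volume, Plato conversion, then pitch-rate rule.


V_w = V·((SG_c−1)/(SG_t−1)−1);  °P = 259 − 259/SG_t;  cells = rate·(V+V_w)·°P
V_w = 18.7·((1.074−1)/(1.059−1)−1) = 4.7542
V_final = 18.7 + 4.7542 = 23.4542
°P = 259 − 259/1.059 = 14.4297
cells = 0.91·23.4542·14.4297

307.9772 billion cells


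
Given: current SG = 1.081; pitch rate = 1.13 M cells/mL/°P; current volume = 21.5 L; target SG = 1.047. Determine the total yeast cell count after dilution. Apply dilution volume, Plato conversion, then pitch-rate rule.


V_w = V·((SG_c−1)/(SG_t−1)−1);  °P = 259 − 259/SG_t;  cells = rate·(V+V_w)·°P
V_w = 21.5·((1.081−1)/(1.047−1)−1) = 15.5532
V_final = 21.5 + 15.5532 = 37.0532
°P = 259 − 259/1.047 = 11.6266
cells = 1.13·37.0532·11.6266

486.8050 billion cells


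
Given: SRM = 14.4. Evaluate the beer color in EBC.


EBC = SRM · 1.97
EBC = 14.4 · 1.97

28.3680 EBC


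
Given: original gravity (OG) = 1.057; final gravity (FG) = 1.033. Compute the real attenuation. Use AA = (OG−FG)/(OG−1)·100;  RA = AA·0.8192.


AA = (1.057 − 1.033)/(1.057 − 1)·100 = 42.1053
RA = 42.1053·0.8192

34.4926 %


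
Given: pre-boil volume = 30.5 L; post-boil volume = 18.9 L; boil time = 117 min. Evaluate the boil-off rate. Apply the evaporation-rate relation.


rate = (V_pre − V_post) / (t_min/60)
rate = (30.5 − 18.9) / (117/60)

5.9487 L/hr


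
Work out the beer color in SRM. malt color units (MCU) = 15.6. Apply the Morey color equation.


SRM = 1.4922 · MCU^0.6859
SRM = 1.4922 · 15.6^0.6859

9.8218 SRM


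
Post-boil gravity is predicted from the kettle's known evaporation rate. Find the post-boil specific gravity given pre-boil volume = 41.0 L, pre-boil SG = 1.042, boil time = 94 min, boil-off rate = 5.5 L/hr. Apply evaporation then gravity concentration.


V_post = V_pre − rate·(t/60);  SG_post = 1 + (SG_pre−1)·V_pre/V_post
V_post = 41.0 − 5.5·(94/60) = 32.3833
SG_post = 1 + (1.042 − 1)·41.0/32.3833

1.0532


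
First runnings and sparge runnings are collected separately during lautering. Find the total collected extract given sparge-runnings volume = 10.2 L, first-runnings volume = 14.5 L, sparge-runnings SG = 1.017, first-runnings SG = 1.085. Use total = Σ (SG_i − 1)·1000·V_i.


first = (1.085 − 1)·1000·14.5 = 1232.5000
sparge = (1.017 − 1)·1000·10.2 = 173.4000
total = 1232.5000 + 173.4000

1405.9000 gravity·L


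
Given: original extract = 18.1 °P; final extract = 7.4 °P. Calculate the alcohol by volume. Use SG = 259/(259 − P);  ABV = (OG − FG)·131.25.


OG = 259/(259 − 18.1) = 1.0751
FG = 259/(259 − 7.4) = 1.0294
ABV = (1.0751 − 1.0294)·131.25

6.0012 % ABV


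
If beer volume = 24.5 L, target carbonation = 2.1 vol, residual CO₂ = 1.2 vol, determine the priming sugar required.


sugar = (target − residual)·4.0·V
sugar = (2.1 − 1.2)·4.0·24.5

88.2000 g


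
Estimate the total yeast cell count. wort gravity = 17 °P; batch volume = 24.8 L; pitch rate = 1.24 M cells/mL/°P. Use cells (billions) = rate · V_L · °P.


cells = 1.24 · 24.8 · 17

522.7840 billion cells


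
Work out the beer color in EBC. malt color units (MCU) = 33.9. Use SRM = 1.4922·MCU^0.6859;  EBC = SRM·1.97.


SRM = 1.4922·33.9^0.6859 = 16.7260
EBC = 16.7260·1.97

32.9501 EBC


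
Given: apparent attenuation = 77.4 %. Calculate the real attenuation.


RA = AA · 0.8192
RA = 77.4 · 0.8192

63.4061 %


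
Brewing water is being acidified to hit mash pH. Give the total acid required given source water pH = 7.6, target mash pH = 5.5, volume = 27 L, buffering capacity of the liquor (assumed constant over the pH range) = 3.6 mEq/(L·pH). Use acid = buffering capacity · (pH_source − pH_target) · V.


acid = 3.6 · (7.6 − 5.5) · 27

204.1200 mEq


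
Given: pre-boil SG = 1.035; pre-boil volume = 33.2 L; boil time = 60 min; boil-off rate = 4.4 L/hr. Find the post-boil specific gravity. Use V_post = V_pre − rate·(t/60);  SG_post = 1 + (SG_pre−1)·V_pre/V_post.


V_post = 33.2 − 4.4·(60/60) = 28.8000
SG_post = 1 + (1.035 − 1)·33.2/28.8000

1.0403


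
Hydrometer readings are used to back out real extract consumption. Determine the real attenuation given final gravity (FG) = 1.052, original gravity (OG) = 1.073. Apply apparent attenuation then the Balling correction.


AA = (OG−FG)/(OG−1)·100;  RA = AA·0.8192
AA = (1.073 − 1.052)/(1.073 − 1)·100 = 28.7671
RA = 28.7671·0.8192

23.5660 %


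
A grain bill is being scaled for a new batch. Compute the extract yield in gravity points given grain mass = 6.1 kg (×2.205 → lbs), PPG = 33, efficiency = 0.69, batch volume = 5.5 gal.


points = lbs × PPG × eff / vol
lbs = 6.1 × 2.205 = 13.4505
points = 13.4505 × 33 × 0.69 / 5.5

55.6851 points


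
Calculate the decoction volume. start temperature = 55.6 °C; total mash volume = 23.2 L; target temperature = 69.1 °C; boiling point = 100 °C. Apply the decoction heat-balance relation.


V_dec = V_total·(T_target − T_start)/(T_boil − T_start)
V_dec = 23.2·(69.1 − 55.6)/(100 − 55.6)

7.0541 L


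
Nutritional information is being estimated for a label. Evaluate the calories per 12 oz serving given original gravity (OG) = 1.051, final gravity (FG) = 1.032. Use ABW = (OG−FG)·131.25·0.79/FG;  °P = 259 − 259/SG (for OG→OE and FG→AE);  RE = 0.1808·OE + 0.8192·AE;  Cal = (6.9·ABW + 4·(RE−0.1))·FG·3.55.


ABW = (1.051 − 1.032)·131.25·0.79/1.032 = 1.9090
OE = 259 − 259/1.051 = 12.5680 °P
AE = 259 − 259/1.032 = 8.0310 °P
RE = 0.1808·12.5680 + 0.8192·8.0310 = 8.8513 °P
Cal = (6.9·1.9090 + 4·(8.8513−0.1))·1.032·3.55

176.5018 kcal
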